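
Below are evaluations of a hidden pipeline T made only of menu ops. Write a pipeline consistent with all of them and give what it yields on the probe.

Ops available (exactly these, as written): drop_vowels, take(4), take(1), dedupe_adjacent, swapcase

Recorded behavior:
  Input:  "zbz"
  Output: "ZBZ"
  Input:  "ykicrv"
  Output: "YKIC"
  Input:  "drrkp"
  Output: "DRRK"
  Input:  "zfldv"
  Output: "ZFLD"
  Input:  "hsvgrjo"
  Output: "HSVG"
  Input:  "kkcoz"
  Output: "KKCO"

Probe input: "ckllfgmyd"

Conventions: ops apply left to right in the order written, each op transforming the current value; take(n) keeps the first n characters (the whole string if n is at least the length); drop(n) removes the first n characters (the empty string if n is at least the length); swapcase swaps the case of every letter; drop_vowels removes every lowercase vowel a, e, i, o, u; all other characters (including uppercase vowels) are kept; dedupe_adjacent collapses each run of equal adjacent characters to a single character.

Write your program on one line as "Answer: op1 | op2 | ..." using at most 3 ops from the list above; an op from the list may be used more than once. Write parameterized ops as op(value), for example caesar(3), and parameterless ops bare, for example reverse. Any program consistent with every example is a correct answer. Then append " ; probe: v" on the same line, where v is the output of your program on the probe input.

swapcase | take(4) ; probe: "CKLL"

Check, running the answer program on each example:
  "zbz" -> "ZBZ" -> "ZBZ"
  "ykicrv" -> "YKICRV" -> "YKIC"
  "drrkp" -> "DRRKP" -> "DRRK"
  "zfldv" -> "ZFLDV" -> "ZFLD"
  "hsvgrjo" -> "HSVGRJO" -> "HSVG"
  "kkcoz" -> "KKCOZ" -> "KKCO"
  probe: "ckllfgmyd" -> "CKLLFGMYD" -> "CKLL"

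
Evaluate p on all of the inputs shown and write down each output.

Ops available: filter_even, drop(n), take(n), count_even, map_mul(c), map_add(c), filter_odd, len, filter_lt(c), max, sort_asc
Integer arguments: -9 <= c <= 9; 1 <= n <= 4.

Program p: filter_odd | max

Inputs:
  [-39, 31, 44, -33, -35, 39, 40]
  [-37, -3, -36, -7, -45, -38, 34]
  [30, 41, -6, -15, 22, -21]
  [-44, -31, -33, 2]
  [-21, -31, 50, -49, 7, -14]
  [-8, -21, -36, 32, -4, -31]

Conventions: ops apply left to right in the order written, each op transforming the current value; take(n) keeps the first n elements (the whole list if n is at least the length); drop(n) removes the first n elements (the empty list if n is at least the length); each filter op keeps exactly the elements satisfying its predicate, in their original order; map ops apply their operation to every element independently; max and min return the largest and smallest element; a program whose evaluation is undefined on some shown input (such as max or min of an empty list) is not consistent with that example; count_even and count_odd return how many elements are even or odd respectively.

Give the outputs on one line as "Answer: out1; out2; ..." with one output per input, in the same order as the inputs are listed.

Execution, op by op:
  [-39, 31, 44, -33, -35, 39, 40] -> [-39, 31, -33, -35, 39] -> 39
  [-37, -3, -36, -7, -45, -38, 34] -> [-37, -3, -7, -45] -> -3
  [30, 41, -6, -15, 22, -21] -> [41, -15, -21] -> 41
  [-44, -31, -33, 2] -> [-31, -33] -> -31
  [-21, -31, 50, -49, 7, -14] -> [-21, -31, -49, 7] -> 7
  [-8, -21, -36, 32, -4, -31] -> [-21, -31] -> -21

39; -3; 41; -31; 7; -21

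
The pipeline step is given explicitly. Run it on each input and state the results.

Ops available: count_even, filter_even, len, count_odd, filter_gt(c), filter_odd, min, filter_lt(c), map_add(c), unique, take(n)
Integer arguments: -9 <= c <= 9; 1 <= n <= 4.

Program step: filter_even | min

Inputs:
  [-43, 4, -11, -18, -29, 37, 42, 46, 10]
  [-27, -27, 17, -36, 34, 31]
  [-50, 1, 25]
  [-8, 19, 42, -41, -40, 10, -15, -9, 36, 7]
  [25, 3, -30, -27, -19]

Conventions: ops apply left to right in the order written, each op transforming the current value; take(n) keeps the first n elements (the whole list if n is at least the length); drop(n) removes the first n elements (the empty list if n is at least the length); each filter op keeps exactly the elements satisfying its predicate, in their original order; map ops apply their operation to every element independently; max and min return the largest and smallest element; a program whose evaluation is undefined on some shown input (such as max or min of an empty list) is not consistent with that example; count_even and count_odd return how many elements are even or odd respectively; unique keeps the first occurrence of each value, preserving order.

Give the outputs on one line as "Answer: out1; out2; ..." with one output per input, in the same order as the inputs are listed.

-18; -36; -50; -40; -30

Execution, op by op:
  [-43, 4, -11, -18, -29, 37, 42, 46, 10] -> [4, -18, 42, 46, 10] -> -18
  [-27, -27, 17, -36, 34, 31] -> [-36, 34] -> -36
  [-50, 1, 25] -> [-50] -> -50
  [-8, 19, 42, -41, -40, 10, -15, -9, 36, 7] -> [-8, 42, -40, 10, 36] -> -40
  [25, 3, -30, -27, -19] -> [-30] -> -30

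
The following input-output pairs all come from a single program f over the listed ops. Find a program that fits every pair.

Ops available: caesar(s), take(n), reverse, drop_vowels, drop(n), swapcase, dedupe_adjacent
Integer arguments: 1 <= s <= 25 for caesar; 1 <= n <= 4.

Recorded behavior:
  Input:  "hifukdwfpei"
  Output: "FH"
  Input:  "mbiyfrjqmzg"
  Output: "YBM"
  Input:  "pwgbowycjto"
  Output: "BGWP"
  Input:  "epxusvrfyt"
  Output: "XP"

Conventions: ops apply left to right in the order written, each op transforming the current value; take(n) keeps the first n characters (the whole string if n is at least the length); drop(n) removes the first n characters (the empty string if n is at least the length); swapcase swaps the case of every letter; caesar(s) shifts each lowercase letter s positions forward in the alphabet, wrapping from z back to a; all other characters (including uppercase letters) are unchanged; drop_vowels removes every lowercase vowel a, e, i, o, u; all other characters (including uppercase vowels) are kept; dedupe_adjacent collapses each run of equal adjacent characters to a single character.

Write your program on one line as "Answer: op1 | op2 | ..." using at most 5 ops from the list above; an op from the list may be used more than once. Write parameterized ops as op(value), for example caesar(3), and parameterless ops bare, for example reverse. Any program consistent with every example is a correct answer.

take(4) | reverse | drop_vowels | swapcase

Check, running the answer program on each example:
  "hifukdwfpei" -> "hifu" -> "ufih" -> "fh" -> "FH"
  "mbiyfrjqmzg" -> "mbiy" -> "yibm" -> "ybm" -> "YBM"
  "pwgbowycjto" -> "pwgb" -> "bgwp" -> "bgwp" -> "BGWP"
  "epxusvrfyt" -> "epxu" -> "uxpe" -> "xp" -> "XP"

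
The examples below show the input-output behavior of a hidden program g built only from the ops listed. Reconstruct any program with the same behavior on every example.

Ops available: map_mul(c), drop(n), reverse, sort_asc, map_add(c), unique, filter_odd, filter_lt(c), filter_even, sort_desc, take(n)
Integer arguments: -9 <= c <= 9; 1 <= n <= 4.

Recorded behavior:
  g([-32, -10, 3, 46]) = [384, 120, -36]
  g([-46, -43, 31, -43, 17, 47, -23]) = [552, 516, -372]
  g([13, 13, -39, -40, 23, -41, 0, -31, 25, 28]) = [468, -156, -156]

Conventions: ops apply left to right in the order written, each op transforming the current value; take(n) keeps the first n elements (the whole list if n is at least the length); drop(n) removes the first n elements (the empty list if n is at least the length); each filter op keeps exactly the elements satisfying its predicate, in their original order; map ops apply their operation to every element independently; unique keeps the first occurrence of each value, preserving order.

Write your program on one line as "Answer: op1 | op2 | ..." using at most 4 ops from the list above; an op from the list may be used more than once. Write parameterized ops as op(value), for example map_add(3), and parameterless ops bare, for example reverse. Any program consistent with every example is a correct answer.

map_mul(6) | take(3) | map_mul(-2) | sort_desc

Check, running the answer program on each example:
  [-32, -10, 3, 46] -> [-192, -60, 18, 276] -> [-192, -60, 18] -> [384, 120, -36] -> [384, 120, -36]
  [-46, -43, 31, -43, 17, 47, -23] -> [-276, -258, 186, -258, 102, 282, -138] -> [-276, -258, 186] -> [552, 516, -372] -> [552, 516, -372]
  [13, 13, -39, -40, 23, -41, 0, -31, 25, 28] -> [78, 78, -234, -240, 138, -246, 0, -186, 150, 168] -> [78, 78, -234] -> [-156, -156, 468] -> [468, -156, -156]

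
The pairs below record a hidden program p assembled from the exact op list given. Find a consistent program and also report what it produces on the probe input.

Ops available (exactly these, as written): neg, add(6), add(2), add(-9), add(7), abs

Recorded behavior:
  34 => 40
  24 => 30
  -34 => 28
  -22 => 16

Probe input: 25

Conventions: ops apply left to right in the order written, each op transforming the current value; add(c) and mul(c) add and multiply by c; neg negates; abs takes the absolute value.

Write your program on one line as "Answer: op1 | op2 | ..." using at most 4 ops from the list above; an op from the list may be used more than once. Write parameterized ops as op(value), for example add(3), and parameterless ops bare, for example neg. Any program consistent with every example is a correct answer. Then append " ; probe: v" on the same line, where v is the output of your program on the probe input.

add(6) | neg | abs ; probe: 31

Check, running the answer program on each example:
  34 -> 40 -> -40 -> 40
  24 -> 30 -> -30 -> 30
  -34 -> -28 -> 28 -> 28
  -22 -> -16 -> 16 -> 16
  probe: 25 -> 31 -> -31 -> 31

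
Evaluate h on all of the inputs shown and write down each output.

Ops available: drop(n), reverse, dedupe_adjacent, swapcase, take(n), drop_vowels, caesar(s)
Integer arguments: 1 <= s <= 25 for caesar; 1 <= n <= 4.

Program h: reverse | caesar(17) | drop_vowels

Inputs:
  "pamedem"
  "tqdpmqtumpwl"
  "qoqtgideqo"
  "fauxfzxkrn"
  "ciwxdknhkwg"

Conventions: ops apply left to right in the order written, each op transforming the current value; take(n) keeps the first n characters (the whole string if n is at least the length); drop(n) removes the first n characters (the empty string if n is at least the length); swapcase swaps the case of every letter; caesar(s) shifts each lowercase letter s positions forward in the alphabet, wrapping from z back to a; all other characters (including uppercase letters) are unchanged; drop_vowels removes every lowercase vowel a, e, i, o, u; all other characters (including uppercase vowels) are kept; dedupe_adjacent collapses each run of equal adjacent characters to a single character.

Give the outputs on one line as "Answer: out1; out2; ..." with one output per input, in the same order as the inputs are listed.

Execution, op by op:
  "pamedem" -> "medemap" -> "dvuvdrg" -> "dvvdrg"
  "tqdpmqtumpwl" -> "lwpmutqmpdqt" -> "cngdlkhdguhk" -> "cngdlkhdghk"
  "qoqtgideqo" -> "oqedigtqoq" -> "fhvuzxkhfh" -> "fhvzxkhfh"
  "fauxfzxkrn" -> "nrkxzfxuaf" -> "eiboqwolrw" -> "bqwlrw"
  "ciwxdknhkwg" -> "gwkhnkdxwic" -> "xnbyebuonzt" -> "xnbybnzt"

"dvvdrg"; "cngdlkhdghk"; "fhvzxkhfh"; "bqwlrw"; "xnbybnzt"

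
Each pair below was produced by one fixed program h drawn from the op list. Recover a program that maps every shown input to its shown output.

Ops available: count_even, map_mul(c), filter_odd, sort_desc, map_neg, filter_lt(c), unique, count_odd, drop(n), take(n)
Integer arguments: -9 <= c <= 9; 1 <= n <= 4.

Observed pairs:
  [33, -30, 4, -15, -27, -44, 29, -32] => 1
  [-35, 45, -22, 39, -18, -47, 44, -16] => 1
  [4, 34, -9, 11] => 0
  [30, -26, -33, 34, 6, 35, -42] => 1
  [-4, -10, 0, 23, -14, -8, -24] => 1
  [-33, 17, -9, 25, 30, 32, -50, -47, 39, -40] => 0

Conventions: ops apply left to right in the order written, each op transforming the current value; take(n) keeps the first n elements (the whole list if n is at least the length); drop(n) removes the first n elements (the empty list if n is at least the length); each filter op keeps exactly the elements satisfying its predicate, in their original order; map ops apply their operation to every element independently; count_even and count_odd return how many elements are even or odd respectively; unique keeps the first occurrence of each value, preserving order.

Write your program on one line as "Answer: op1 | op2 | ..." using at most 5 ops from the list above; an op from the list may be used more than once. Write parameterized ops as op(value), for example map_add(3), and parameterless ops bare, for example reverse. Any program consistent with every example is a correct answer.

take(4) | filter_lt(-4) | map_neg | count_even

Check, running the answer program on each example:
  [33, -30, 4, -15, -27, -44, 29, -32] -> [33, -30, 4, -15] -> [-30, -15] -> [30, 15] -> 1
  [-35, 45, -22, 39, -18, -47, 44, -16] -> [-35, 45, -22, 39] -> [-35, -22] -> [35, 22] -> 1
  [4, 34, -9, 11] -> [4, 34, -9, 11] -> [-9] -> [9] -> 0
  [30, -26, -33, 34, 6, 35, -42] -> [30, -26, -33, 34] -> [-26, -33] -> [26, 33] -> 1
  [-4, -10, 0, 23, -14, -8, -24] -> [-4, -10, 0, 23] -> [-10] -> [10] -> 1
  [-33, 17, -9, 25, 30, 32, -50, -47, 39, -40] -> [-33, 17, -9, 25] -> [-33, -9] -> [33, 9] -> 0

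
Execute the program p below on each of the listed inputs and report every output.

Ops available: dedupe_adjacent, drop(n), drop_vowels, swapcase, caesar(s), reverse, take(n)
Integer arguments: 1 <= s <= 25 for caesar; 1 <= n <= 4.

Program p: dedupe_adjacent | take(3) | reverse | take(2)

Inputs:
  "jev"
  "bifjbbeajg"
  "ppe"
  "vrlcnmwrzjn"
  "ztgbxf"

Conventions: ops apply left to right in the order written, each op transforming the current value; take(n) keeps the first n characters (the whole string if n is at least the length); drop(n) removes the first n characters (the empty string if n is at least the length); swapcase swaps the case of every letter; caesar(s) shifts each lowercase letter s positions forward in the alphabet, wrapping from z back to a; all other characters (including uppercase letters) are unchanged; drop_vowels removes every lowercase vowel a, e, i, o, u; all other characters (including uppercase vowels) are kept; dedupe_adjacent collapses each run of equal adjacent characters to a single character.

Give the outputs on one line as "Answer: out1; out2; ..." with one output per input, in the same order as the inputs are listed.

Execution, op by op:
  "jev" -> "jev" -> "jev" -> "vej" -> "ve"
  "bifjbbeajg" -> "bifjbeajg" -> "bif" -> "fib" -> "fi"
  "ppe" -> "pe" -> "pe" -> "ep" -> "ep"
  "vrlcnmwrzjn" -> "vrlcnmwrzjn" -> "vrl" -> "lrv" -> "lr"
  "ztgbxf" -> "ztgbxf" -> "ztg" -> "gtz" -> "gt"

"ve"; "fi"; "ep"; "lr"; "gt"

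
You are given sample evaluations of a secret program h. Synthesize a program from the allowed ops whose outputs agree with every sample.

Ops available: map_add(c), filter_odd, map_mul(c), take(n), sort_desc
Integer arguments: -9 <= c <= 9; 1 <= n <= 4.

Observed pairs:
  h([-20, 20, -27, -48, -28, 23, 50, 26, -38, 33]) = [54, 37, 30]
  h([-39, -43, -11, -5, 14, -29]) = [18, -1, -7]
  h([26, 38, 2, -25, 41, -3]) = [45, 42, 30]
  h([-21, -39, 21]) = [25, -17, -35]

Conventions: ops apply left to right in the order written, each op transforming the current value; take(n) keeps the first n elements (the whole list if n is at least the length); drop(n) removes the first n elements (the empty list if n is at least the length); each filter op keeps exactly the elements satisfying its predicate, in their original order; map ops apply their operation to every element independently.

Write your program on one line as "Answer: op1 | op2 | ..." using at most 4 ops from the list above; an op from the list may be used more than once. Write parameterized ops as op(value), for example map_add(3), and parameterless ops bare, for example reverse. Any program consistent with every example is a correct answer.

sort_desc | map_add(4) | take(3)

Check, running the answer program on each example:
  [-20, 20, -27, -48, -28, 23, 50, 26, -38, 33] -> [50, 33, 26, 23, 20, -20, -27, -28, -38, -48] -> [54, 37, 30, 27, 24, -16, -23, -24, -34, -44] -> [54, 37, 30]
  [-39, -43, -11, -5, 14, -29] -> [14, -5, -11, -29, -39, -43] -> [18, -1, -7, -25, -35, -39] -> [18, -1, -7]
  [26, 38, 2, -25, 41, -3] -> [41, 38, 26, 2, -3, -25] -> [45, 42, 30, 6, 1, -21] -> [45, 42, 30]
  [-21, -39, 21] -> [21, -21, -39] -> [25, -17, -35] -> [25, -17, -35]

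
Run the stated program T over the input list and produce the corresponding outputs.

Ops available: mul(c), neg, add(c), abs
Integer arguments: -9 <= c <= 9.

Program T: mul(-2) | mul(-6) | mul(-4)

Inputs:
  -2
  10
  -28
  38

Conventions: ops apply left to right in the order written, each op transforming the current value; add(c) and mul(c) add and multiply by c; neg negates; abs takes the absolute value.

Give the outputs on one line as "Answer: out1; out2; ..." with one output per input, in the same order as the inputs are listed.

Execution, op by op:
  -2 -> 4 -> -24 -> 96
  10 -> -20 -> 120 -> -480
  -28 -> 56 -> -336 -> 1344
  38 -> -76 -> 456 -> -1824

96; -480; 1344; -1824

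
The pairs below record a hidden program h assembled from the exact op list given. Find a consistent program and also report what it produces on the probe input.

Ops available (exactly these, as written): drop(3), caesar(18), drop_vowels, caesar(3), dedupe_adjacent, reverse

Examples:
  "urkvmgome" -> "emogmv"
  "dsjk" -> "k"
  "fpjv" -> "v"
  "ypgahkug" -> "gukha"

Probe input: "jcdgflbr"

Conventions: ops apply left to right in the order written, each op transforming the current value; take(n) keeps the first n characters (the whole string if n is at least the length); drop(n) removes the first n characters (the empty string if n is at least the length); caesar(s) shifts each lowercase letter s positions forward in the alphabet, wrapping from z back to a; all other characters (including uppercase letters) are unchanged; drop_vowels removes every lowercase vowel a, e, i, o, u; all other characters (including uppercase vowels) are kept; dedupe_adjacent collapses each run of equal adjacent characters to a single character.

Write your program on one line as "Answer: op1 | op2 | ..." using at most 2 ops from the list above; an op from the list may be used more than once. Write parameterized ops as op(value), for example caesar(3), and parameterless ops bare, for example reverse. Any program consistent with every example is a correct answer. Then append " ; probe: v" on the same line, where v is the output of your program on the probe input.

drop(3) | reverse ; probe: "rblfg"

Check, running the answer program on each example:
  "urkvmgome" -> "vmgome" -> "emogmv"
  "dsjk" -> "k" -> "k"
  "fpjv" -> "v" -> "v"
  "ypgahkug" -> "ahkug" -> "gukha"
  probe: "jcdgflbr" -> "gflbr" -> "rblfg"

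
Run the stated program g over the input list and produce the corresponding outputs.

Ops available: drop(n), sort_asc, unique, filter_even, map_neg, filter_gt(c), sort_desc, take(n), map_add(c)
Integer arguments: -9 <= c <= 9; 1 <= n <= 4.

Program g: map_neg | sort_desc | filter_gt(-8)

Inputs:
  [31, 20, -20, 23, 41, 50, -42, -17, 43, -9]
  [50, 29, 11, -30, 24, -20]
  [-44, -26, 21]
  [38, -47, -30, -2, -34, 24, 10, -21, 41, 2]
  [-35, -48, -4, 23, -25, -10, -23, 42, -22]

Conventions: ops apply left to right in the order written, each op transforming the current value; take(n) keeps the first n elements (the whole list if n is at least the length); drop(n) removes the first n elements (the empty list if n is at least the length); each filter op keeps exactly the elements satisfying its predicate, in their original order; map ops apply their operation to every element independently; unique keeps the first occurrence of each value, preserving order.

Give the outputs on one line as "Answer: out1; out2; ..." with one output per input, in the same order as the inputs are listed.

Execution, op by op:
  [31, 20, -20, 23, 41, 50, -42, -17, 43, -9] -> [-31, -20, 20, -23, -41, -50, 42, 17, -43, 9] -> [42, 20, 17, 9, -20, -23, -31, -41, -43, -50] -> [42, 20, 17, 9]
  [50, 29, 11, -30, 24, -20] -> [-50, -29, -11, 30, -24, 20] -> [30, 20, -11, -24, -29, -50] -> [30, 20]
  [-44, -26, 21] -> [44, 26, -21] -> [44, 26, -21] -> [44, 26]
  [38, -47, -30, -2, -34, 24, 10, -21, 41, 2] -> [-38, 47, 30, 2, 34, -24, -10, 21, -41, -2] -> [47, 34, 30, 21, 2, -2, -10, -24, -38, -41] -> [47, 34, 30, 21, 2, -2]
  [-35, -48, -4, 23, -25, -10, -23, 42, -22] -> [35, 48, 4, -23, 25, 10, 23, -42, 22] -> [48, 35, 25, 23, 22, 10, 4, -23, -42] -> [48, 35, 25, 23, 22, 10, 4]

[42, 20, 17, 9]; [30, 20]; [44, 26]; [47, 34, 30, 21, 2, -2]; [48, 35, 25, 23, 22, 10, 4]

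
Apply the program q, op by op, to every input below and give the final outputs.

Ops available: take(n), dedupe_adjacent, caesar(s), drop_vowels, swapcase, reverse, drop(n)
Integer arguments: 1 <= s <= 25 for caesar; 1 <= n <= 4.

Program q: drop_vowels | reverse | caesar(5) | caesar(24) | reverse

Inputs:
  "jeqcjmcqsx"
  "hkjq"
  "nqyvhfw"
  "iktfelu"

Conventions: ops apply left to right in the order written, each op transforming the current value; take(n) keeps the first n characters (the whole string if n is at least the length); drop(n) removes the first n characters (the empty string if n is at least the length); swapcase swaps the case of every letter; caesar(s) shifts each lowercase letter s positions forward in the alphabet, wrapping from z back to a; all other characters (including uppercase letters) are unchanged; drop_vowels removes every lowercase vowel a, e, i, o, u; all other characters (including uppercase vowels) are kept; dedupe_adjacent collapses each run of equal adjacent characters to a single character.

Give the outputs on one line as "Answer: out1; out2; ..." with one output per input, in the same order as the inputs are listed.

Execution, op by op:
  "jeqcjmcqsx" -> "jqcjmcqsx" -> "xsqcmjcqj" -> "cxvhrohvo" -> "avtfpmftm" -> "mtfmpftva"
  "hkjq" -> "hkjq" -> "qjkh" -> "vopm" -> "tmnk" -> "knmt"
  "nqyvhfw" -> "nqyvhfw" -> "wfhvyqn" -> "bkmadvs" -> "zikybtq" -> "qtbykiz"
  "iktfelu" -> "ktfl" -> "lftk" -> "qkyp" -> "oiwn" -> "nwio"

"mtfmpftva"; "knmt"; "qtbykiz"; "nwio"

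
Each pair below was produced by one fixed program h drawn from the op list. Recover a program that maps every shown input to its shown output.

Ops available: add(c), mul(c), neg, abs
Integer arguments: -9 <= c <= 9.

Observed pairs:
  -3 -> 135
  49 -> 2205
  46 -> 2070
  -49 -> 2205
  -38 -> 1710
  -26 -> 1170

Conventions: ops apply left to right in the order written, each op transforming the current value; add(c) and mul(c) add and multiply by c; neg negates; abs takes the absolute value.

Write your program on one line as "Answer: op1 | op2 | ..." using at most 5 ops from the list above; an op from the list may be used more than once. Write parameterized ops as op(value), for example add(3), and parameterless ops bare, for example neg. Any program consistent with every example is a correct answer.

mul(-9) | neg | abs | mul(5)

Check, running the answer program on each example:
  -3 -> 27 -> -27 -> 27 -> 135
  49 -> -441 -> 441 -> 441 -> 2205
  46 -> -414 -> 414 -> 414 -> 2070
  -49 -> 441 -> -441 -> 441 -> 2205
  -38 -> 342 -> -342 -> 342 -> 1710
  -26 -> 234 -> -234 -> 234 -> 1170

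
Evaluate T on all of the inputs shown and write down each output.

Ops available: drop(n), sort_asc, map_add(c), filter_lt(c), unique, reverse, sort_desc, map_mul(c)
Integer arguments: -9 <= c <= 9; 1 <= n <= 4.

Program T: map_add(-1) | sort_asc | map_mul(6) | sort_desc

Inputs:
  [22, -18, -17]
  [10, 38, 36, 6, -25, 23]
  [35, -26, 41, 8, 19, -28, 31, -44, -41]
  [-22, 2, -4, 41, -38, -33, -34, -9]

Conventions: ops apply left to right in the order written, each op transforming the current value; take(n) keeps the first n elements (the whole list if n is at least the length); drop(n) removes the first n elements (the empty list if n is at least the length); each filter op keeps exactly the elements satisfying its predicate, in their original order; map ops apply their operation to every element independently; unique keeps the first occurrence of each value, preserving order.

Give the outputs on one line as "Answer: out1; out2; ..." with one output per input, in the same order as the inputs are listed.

[126, -108, -114]; [222, 210, 132, 54, 30, -156]; [240, 204, 180, 108, 42, -162, -174, -252, -270]; [240, 6, -30, -60, -138, -204, -210, -234]

Execution, op by op:
  [22, -18, -17] -> [21, -19, -18] -> [-19, -18, 21] -> [-114, -108, 126] -> [126, -108, -114]
  [10, 38, 36, 6, -25, 23] -> [9, 37, 35, 5, -26, 22] -> [-26, 5, 9, 22, 35, 37] -> [-156, 30, 54, 132, 210, 222] -> [222, 210, 132, 54, 30, -156]
  [35, -26, 41, 8, 19, -28, 31, -44, -41] -> [34, -27, 40, 7, 18, -29, 30, -45, -42] -> [-45, -42, -29, -27, 7, 18, 30, 34, 40] -> [-270, -252, -174, -162, 42, 108, 180, 204, 240] -> [240, 204, 180, 108, 42, -162, -174, -252, -270]
  [-22, 2, -4, 41, -38, -33, -34, -9] -> [-23, 1, -5, 40, -39, -34, -35, -10] -> [-39, -35, -34, -23, -10, -5, 1, 40] -> [-234, -210, -204, -138, -60, -30, 6, 240] -> [240, 6, -30, -60, -138, -204, -210, -234]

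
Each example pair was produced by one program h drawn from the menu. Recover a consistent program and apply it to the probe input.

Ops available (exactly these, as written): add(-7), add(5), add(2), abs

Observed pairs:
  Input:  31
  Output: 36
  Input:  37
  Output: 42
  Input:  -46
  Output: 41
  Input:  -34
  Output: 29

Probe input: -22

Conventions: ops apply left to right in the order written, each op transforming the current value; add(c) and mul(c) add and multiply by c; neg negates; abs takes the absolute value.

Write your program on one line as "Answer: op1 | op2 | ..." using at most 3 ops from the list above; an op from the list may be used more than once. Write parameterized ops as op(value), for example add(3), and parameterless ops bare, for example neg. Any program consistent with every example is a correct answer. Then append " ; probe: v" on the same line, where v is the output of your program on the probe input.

add(5) | abs ; probe: 17

Check, running the answer program on each example:
  31 -> 36 -> 36
  37 -> 42 -> 42
  -46 -> -41 -> 41
  -34 -> -29 -> 29
  probe: -22 -> -17 -> 17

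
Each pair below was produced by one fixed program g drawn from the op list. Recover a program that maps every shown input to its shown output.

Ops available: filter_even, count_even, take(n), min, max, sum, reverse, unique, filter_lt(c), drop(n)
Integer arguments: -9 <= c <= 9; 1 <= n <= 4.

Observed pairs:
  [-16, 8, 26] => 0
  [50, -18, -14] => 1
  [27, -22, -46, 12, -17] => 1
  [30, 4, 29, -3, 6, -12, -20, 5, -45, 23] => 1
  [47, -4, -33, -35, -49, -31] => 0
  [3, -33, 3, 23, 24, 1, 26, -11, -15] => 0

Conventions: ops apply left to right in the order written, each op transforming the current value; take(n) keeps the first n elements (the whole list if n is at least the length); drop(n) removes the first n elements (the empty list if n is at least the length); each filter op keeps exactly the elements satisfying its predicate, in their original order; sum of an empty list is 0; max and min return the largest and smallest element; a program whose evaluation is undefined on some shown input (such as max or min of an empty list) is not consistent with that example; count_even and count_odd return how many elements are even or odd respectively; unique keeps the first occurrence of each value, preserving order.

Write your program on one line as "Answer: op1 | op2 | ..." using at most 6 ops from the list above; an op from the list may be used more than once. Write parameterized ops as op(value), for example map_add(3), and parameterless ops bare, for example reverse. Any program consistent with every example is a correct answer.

filter_lt(-6) | take(3) | drop(1) | take(1) | count_even

Check, running the answer program on each example:
  [-16, 8, 26] -> [-16] -> [-16] -> [] -> [] -> 0
  [50, -18, -14] -> [-18, -14] -> [-18, -14] -> [-14] -> [-14] -> 1
  [27, -22, -46, 12, -17] -> [-22, -46, -17] -> [-22, -46, -17] -> [-46, -17] -> [-46] -> 1
  [30, 4, 29, -3, 6, -12, -20, 5, -45, 23] -> [-12, -20, -45] -> [-12, -20, -45] -> [-20, -45] -> [-20] -> 1
  [47, -4, -33, -35, -49, -31] -> [-33, -35, -49, -31] -> [-33, -35, -49] -> [-35, -49] -> [-35] -> 0
  [3, -33, 3, 23, 24, 1, 26, -11, -15] -> [-33, -11, -15] -> [-33, -11, -15] -> [-11, -15] -> [-11] -> 0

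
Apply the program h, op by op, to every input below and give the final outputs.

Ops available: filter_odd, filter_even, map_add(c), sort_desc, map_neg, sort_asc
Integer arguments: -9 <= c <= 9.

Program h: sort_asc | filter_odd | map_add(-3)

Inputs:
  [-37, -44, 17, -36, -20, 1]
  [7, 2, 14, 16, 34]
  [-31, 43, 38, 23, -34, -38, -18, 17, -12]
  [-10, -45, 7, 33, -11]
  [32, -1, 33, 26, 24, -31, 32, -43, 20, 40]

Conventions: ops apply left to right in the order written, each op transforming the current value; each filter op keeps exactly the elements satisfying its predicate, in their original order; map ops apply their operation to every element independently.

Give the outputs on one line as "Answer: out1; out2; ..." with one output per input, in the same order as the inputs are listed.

Execution, op by op:
  [-37, -44, 17, -36, -20, 1] -> [-44, -37, -36, -20, 1, 17] -> [-37, 1, 17] -> [-40, -2, 14]
  [7, 2, 14, 16, 34] -> [2, 7, 14, 16, 34] -> [7] -> [4]
  [-31, 43, 38, 23, -34, -38, -18, 17, -12] -> [-38, -34, -31, -18, -12, 17, 23, 38, 43] -> [-31, 17, 23, 43] -> [-34, 14, 20, 40]
  [-10, -45, 7, 33, -11] -> [-45, -11, -10, 7, 33] -> [-45, -11, 7, 33] -> [-48, -14, 4, 30]
  [32, -1, 33, 26, 24, -31, 32, -43, 20, 40] -> [-43, -31, -1, 20, 24, 26, 32, 32, 33, 40] -> [-43, -31, -1, 33] -> [-46, -34, -4, 30]

[-40, -2, 14]; [4]; [-34, 14, 20, 40]; [-48, -14, 4, 30]; [-46, -34, -4, 30]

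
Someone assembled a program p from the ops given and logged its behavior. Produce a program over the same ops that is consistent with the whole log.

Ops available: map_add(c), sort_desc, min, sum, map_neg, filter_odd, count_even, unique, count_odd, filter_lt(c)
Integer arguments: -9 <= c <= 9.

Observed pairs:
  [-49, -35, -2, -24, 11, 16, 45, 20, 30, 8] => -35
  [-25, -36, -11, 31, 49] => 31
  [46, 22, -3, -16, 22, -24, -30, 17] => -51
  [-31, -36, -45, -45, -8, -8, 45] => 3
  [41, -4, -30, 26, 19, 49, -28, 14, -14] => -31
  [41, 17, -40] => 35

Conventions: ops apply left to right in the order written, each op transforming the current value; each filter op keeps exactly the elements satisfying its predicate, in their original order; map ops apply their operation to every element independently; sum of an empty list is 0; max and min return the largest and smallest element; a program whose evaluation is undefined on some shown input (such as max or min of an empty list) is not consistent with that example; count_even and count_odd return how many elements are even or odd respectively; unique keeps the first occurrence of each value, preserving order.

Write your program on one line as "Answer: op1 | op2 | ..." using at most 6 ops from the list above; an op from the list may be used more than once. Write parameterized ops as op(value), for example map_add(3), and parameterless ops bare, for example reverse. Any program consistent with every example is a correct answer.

map_add(-4) | map_add(9) | map_neg | filter_odd | min

Check, running the answer program on each example:
  [-49, -35, -2, -24, 11, 16, 45, 20, 30, 8] -> [-53, -39, -6, -28, 7, 12, 41, 16, 26, 4] -> [-44, -30, 3, -19, 16, 21, 50, 25, 35, 13] -> [44, 30, -3, 19, -16, -21, -50, -25, -35, -13] -> [-3, 19, -21, -25, -35, -13] -> -35
  [-25, -36, -11, 31, 49] -> [-29, -40, -15, 27, 45] -> [-20, -31, -6, 36, 54] -> [20, 31, 6, -36, -54] -> [31] -> 31
  [46, 22, -3, -16, 22, -24, -30, 17] -> [42, 18, -7, -20, 18, -28, -34, 13] -> [51, 27, 2, -11, 27, -19, -25, 22] -> [-51, -27, -2, 11, -27, 19, 25, -22] -> [-51, -27, 11, -27, 19, 25] -> -51
  [-31, -36, -45, -45, -8, -8, 45] -> [-35, -40, -49, -49, -12, -12, 41] -> [-26, -31, -40, -40, -3, -3, 50] -> [26, 31, 40, 40, 3, 3, -50] -> [31, 3, 3] -> 3
  [41, -4, -30, 26, 19, 49, -28, 14, -14] -> [37, -8, -34, 22, 15, 45, -32, 10, -18] -> [46, 1, -25, 31, 24, 54, -23, 19, -9] -> [-46, -1, 25, -31, -24, -54, 23, -19, 9] -> [-1, 25, -31, 23, -19, 9] -> -31
  [41, 17, -40] -> [37, 13, -44] -> [46, 22, -35] -> [-46, -22, 35] -> [35] -> 35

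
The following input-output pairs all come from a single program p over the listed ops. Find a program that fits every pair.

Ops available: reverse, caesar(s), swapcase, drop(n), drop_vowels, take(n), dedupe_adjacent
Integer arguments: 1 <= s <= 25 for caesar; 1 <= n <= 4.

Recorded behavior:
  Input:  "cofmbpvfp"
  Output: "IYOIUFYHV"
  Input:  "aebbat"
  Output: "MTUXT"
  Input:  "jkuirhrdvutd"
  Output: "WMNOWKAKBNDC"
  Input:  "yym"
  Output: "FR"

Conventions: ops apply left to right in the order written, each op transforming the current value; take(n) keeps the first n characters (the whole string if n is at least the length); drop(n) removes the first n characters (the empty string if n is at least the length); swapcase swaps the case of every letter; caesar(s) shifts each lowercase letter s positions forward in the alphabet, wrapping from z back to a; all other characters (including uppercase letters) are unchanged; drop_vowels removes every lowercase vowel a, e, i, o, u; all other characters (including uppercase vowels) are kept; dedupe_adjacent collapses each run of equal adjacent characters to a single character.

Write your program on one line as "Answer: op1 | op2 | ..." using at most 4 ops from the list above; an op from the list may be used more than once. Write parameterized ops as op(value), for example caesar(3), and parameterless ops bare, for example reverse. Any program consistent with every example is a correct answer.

dedupe_adjacent | reverse | caesar(19) | swapcase

Check, running the answer program on each example:
  "cofmbpvfp" -> "cofmbpvfp" -> "pfvpbmfoc" -> "iyoiufyhv" -> "IYOIUFYHV"
  "aebbat" -> "aebat" -> "tabea" -> "mtuxt" -> "MTUXT"
  "jkuirhrdvutd" -> "jkuirhrdvutd" -> "dtuvdrhriukj" -> "wmnowkakbndc" -> "WMNOWKAKBNDC"
  "yym" -> "ym" -> "my" -> "fr" -> "FR"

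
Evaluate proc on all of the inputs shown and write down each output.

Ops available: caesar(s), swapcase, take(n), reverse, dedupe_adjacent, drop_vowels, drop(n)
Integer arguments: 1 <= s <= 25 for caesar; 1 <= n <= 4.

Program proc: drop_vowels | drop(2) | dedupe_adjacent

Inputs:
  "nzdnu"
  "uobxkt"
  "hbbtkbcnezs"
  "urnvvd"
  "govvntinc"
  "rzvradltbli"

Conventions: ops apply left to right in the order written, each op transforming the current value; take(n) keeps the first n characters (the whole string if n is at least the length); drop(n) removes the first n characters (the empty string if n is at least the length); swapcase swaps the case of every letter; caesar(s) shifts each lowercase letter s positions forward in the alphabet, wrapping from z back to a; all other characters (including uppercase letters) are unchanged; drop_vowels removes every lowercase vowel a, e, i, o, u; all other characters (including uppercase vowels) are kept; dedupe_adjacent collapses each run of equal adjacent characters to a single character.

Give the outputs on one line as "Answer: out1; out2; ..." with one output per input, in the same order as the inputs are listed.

Execution, op by op:
  "nzdnu" -> "nzdn" -> "dn" -> "dn"
  "uobxkt" -> "bxkt" -> "kt" -> "kt"
  "hbbtkbcnezs" -> "hbbtkbcnzs" -> "btkbcnzs" -> "btkbcnzs"
  "urnvvd" -> "rnvvd" -> "vvd" -> "vd"
  "govvntinc" -> "gvvntnc" -> "vntnc" -> "vntnc"
  "rzvradltbli" -> "rzvrdltbl" -> "vrdltbl" -> "vrdltbl"

"dn"; "kt"; "btkbcnzs"; "vd"; "vntnc"; "vrdltbl"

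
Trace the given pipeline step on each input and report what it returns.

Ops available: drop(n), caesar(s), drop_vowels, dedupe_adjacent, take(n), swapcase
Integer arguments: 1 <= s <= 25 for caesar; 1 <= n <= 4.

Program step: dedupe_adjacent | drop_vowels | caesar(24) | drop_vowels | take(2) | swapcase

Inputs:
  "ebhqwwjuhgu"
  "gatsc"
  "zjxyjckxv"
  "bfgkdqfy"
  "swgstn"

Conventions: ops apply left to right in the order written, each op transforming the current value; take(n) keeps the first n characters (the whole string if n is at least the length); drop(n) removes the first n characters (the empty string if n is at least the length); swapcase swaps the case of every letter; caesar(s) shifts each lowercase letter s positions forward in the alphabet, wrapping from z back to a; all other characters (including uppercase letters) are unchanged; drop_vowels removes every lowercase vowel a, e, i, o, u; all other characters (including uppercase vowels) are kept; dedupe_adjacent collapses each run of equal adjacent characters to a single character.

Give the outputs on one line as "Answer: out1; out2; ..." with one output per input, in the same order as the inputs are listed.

"ZF"; "RQ"; "XH"; "ZD"; "QQ"

Execution, op by op:
  "ebhqwwjuhgu" -> "ebhqwjuhgu" -> "bhqwjhg" -> "zfouhfe" -> "zfhf" -> "zf" -> "ZF"
  "gatsc" -> "gatsc" -> "gtsc" -> "erqa" -> "rq" -> "rq" -> "RQ"
  "zjxyjckxv" -> "zjxyjckxv" -> "zjxyjckxv" -> "xhvwhaivt" -> "xhvwhvt" -> "xh" -> "XH"
  "bfgkdqfy" -> "bfgkdqfy" -> "bfgkdqfy" -> "zdeibodw" -> "zdbdw" -> "zd" -> "ZD"
  "swgstn" -> "swgstn" -> "swgstn" -> "queqrl" -> "qqrl" -> "qq" -> "QQ"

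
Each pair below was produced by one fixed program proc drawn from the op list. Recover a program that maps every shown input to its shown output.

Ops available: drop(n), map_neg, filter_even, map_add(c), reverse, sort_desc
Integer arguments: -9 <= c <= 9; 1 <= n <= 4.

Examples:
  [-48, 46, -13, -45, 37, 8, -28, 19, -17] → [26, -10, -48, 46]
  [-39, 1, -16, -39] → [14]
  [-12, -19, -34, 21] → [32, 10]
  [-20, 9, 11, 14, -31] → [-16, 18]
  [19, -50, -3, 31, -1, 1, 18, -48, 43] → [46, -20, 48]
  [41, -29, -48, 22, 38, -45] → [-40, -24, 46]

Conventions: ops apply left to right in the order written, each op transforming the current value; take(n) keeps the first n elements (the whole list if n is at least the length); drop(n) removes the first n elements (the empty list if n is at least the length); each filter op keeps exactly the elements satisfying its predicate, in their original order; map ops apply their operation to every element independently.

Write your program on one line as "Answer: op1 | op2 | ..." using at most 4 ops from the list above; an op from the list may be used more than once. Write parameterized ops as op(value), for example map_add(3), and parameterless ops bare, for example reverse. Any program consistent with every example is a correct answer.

map_neg | map_add(-2) | reverse | filter_even

Check, running the answer program on each example:
  [-48, 46, -13, -45, 37, 8, -28, 19, -17] -> [48, -46, 13, 45, -37, -8, 28, -19, 17] -> [46, -48, 11, 43, -39, -10, 26, -21, 15] -> [15, -21, 26, -10, -39, 43, 11, -48, 46] -> [26, -10, -48, 46]
  [-39, 1, -16, -39] -> [39, -1, 16, 39] -> [37, -3, 14, 37] -> [37, 14, -3, 37] -> [14]
  [-12, -19, -34, 21] -> [12, 19, 34, -21] -> [10, 17, 32, -23] -> [-23, 32, 17, 10] -> [32, 10]
  [-20, 9, 11, 14, -31] -> [20, -9, -11, -14, 31] -> [18, -11, -13, -16, 29] -> [29, -16, -13, -11, 18] -> [-16, 18]
  [19, -50, -3, 31, -1, 1, 18, -48, 43] -> [-19, 50, 3, -31, 1, -1, -18, 48, -43] -> [-21, 48, 1, -33, -1, -3, -20, 46, -45] -> [-45, 46, -20, -3, -1, -33, 1, 48, -21] -> [46, -20, 48]
  [41, -29, -48, 22, 38, -45] -> [-41, 29, 48, -22, -38, 45] -> [-43, 27, 46, -24, -40, 43] -> [43, -40, -24, 46, 27, -43] -> [-40, -24, 46]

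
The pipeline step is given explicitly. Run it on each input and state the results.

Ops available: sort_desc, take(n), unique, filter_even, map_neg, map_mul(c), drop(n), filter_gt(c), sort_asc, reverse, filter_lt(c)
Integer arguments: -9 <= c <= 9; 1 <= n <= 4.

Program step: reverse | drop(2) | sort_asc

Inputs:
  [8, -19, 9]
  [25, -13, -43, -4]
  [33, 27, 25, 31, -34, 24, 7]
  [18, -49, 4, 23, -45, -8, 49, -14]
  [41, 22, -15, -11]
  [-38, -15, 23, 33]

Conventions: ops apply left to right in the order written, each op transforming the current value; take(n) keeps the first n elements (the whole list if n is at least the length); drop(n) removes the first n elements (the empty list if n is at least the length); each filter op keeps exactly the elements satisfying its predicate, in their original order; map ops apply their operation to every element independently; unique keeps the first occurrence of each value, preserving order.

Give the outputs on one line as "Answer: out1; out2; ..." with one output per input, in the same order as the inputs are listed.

Execution, op by op:
  [8, -19, 9] -> [9, -19, 8] -> [8] -> [8]
  [25, -13, -43, -4] -> [-4, -43, -13, 25] -> [-13, 25] -> [-13, 25]
  [33, 27, 25, 31, -34, 24, 7] -> [7, 24, -34, 31, 25, 27, 33] -> [-34, 31, 25, 27, 33] -> [-34, 25, 27, 31, 33]
  [18, -49, 4, 23, -45, -8, 49, -14] -> [-14, 49, -8, -45, 23, 4, -49, 18] -> [-8, -45, 23, 4, -49, 18] -> [-49, -45, -8, 4, 18, 23]
  [41, 22, -15, -11] -> [-11, -15, 22, 41] -> [22, 41] -> [22, 41]
  [-38, -15, 23, 33] -> [33, 23, -15, -38] -> [-15, -38] -> [-38, -15]

[8]; [-13, 25]; [-34, 25, 27, 31, 33]; [-49, -45, -8, 4, 18, 23]; [22, 41]; [-38, -15]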